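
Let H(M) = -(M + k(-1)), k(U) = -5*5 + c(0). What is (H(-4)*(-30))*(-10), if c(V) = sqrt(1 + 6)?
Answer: 8700 - 300*sqrt(7) ≈ 7906.3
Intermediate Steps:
c(V) = sqrt(7)
k(U) = -25 + sqrt(7) (k(U) = -5*5 + sqrt(7) = -25 + sqrt(7))
H(M) = 25 - M - sqrt(7) (H(M) = -(M + (-25 + sqrt(7))) = -(-25 + M + sqrt(7)) = 25 - M - sqrt(7))
(H(-4)*(-30))*(-10) = ((25 - 1*(-4) - sqrt(7))*(-30))*(-10) = ((25 + 4 - sqrt(7))*(-30))*(-10) = ((29 - sqrt(7))*(-30))*(-10) = (-870 + 30*sqrt(7))*(-10) = 8700 - 300*sqrt(7)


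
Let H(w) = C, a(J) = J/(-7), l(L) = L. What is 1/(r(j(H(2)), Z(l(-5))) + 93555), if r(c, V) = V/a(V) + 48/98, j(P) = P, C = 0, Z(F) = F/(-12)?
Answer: 49/4583876 ≈ 1.0690e-5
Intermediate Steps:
Z(F) = -F/12 (Z(F) = F*(-1/12) = -F/12)
a(J) = -J/7 (a(J) = J*(-⅐) = -J/7)
H(w) = 0
r(c, V) = -319/49 (r(c, V) = V/((-V/7)) + 48/98 = V*(-7/V) + 48*(1/98) = -7 + 24/49 = -319/49)
1/(r(j(H(2)), Z(l(-5))) + 93555) = 1/(-319/49 + 93555) = 1/(4583876/49) = 49/4583876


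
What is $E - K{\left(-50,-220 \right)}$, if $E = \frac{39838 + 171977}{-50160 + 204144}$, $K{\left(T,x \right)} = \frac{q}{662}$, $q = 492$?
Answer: $\frac{10743567}{16989568} \approx 0.63236$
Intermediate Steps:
$K{\left(T,x \right)} = \frac{246}{331}$ ($K{\left(T,x \right)} = \frac{492}{662} = 492 \cdot \frac{1}{662} = \frac{246}{331}$)
$E = \frac{70605}{51328}$ ($E = \frac{211815}{153984} = 211815 \cdot \frac{1}{153984} = \frac{70605}{51328} \approx 1.3756$)
$E - K{\left(-50,-220 \right)} = \frac{70605}{51328} - \frac{246}{331} = \frac{10743567}{16989568}$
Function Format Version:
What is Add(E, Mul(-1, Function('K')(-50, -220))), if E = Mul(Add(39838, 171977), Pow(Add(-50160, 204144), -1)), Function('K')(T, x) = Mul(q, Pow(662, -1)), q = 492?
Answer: Rational(10743567, 16989568) ≈ 0.63236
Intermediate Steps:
Function('K')(T, x) = Rational(246, 331) (Function('K')(T, x) = Mul(492, Pow(662, -1)) = Mul(492, Rational(1, 662)) = Rational(246, 331))
E = Rational(70605, 51328) (E = Mul(211815, Pow(153984, -1)) = Mul(211815, Rational(1, 153984)) = Rational(70605, 51328) ≈ 1.3756)
Add(E, Mul(-1, Function('K')(-50, -220))) = Add(Rational(70605, 51328), Mul(-1, Rational(246, 331))) = Add(Rational(70605, 51328), Rational(-246, 331)) = Rational(10743567, 16989568)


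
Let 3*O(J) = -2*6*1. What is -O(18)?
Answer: 4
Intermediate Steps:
O(J) = -4 (O(J) = (-2*6*1)/3 = (-12*1)/3 = (1/3)*(-12) = -4)
-O(18) = -1*(-4) = 4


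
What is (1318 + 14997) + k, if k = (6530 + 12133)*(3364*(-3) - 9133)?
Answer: -358779860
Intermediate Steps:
k = -358796175 (k = 18663*(-10092 - 9133) = 18663*(-19225) = -358796175)
(1318 + 14997) + k = (1318 + 14997) - 358796175 = 16315 - 358796175 = -358779860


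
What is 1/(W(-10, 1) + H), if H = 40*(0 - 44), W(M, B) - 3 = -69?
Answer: -1/1826 ≈ -0.00054764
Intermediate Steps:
W(M, B) = -66 (W(M, B) = 3 - 69 = -66)
H = -1760 (H = 40*(-44) = -1760)
1/(W(-10, 1) + H) = 1/(-66 - 1760) = 1/(-1826) = -1/1826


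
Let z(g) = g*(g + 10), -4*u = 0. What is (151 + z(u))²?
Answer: 22801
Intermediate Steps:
u = 0 (u = -¼*0 = 0)
z(g) = g*(10 + g)
(151 + z(u))² = (151 + 0*(10 + 0))² = (151 + 0*10)² = (151 + 0)² = 151² = 22801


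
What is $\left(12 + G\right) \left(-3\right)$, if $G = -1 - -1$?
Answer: $-36$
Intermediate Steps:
$G = 0$ ($G = -1 + 1 = 0$)
$\left(12 + G\right) \left(-3\right) = \left(12 + 0\right) \left(-3\right) = 12 \left(-3\right) = -36$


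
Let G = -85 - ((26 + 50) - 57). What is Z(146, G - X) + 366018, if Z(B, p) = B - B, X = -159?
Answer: 366018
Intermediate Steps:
G = -104 (G = -85 - (76 - 57) = -85 - 1*19 = -85 - 19 = -104)
Z(B, p) = 0
Z(146, G - X) + 366018 = 0 + 366018 = 366018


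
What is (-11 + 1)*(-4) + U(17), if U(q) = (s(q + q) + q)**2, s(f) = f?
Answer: 2641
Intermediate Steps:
U(q) = 9*q**2 (U(q) = ((q + q) + q)**2 = (2*q + q)**2 = (3*q)**2 = 9*q**2)
(-11 + 1)*(-4) + U(17) = (-11 + 1)*(-4) + 9*17**2 = -10*(-4) + 9*289 = 40 + 2601 = 2641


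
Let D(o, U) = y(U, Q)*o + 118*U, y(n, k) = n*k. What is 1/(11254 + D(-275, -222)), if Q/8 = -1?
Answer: -1/503342 ≈ -1.9867e-6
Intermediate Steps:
Q = -8 (Q = 8*(-1) = -8)
y(n, k) = k*n
D(o, U) = 118*U - 8*U*o (D(o, U) = (-8*U)*o + 118*U = -8*U*o + 118*U = 118*U - 8*U*o)
1/(11254 + D(-275, -222)) = 1/(11254 + 2*(-222)*(59 - 4*(-275))) = 1/(11254 + 2*(-222)*(59 + 1100)) = 1/(11254 + 2*(-222)*1159) = 1/(11254 - 514596) = 1/(-503342) = -1/503342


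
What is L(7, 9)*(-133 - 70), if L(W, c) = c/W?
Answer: -261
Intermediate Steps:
L(7, 9)*(-133 - 70) = (9/7)*(-133 - 70) = (9*(⅐))*(-203) = (9/7)*(-203) = -261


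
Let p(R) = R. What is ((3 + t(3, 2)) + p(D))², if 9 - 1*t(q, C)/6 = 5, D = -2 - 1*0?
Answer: 625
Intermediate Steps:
D = -2 (D = -2 + 0 = -2)
t(q, C) = 24 (t(q, C) = 54 - 6*5 = 54 - 30 = 24)
((3 + t(3, 2)) + p(D))² = ((3 + 24) - 2)² = (27 - 2)² = 25² = 625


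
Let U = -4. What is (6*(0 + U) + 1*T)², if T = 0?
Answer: 576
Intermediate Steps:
(6*(0 + U) + 1*T)² = (6*(0 - 4) + 1*0)² = (6*(-4) + 0)² = (-24 + 0)² = (-24)² = 576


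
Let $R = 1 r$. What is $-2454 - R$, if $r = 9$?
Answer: $-2463$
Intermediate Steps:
$R = 9$ ($R = 1 \cdot 9 = 9$)
$-2454 - R = -2454 - 9 = -2463$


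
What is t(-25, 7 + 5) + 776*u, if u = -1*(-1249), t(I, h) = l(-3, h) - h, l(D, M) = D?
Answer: 969209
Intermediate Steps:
t(I, h) = -3 - h
u = 1249
t(-25, 7 + 5) + 776*u = (-3 - (7 + 5)) + 776*1249 = (-3 - 1*12) + 969224 = (-3 - 12) + 969224 = -15 + 969224 = 969209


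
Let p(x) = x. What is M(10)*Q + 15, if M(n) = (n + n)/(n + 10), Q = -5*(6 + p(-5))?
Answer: 10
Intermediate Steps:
Q = -5 (Q = -5*(6 - 5) = -5*1 = -5)
M(n) = 2*n/(10 + n) (M(n) = (2*n)/(10 + n) = 2*n/(10 + n))
M(10)*Q + 15 = (2*10/(10 + 10))*(-5) + 15 = (2*10/20)*(-5) + 15 = (2*10*(1/20))*(-5) + 15 = 1*(-5) + 15 = -5 + 15 = 10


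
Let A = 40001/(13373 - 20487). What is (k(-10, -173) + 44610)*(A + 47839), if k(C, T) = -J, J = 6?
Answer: 7589072756790/3557 ≈ 2.1336e+9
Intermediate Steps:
A = -40001/7114 (A = 40001/(-7114) = 40001*(-1/7114) = -40001/7114 ≈ -5.6229)
k(C, T) = -6 (k(C, T) = -1*6 = -6)
(k(-10, -173) + 44610)*(A + 47839) = (-6 + 44610)*(-40001/7114 + 47839) = 44604*(340286645/7114) = 7589072756790/3557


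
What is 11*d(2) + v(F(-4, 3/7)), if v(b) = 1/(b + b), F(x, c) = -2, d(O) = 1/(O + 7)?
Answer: 35/36 ≈ 0.97222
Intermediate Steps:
d(O) = 1/(7 + O)
v(b) = 1/(2*b)
11*d(2) + v(F(-4, 3/7)) = 11/(7 + 2) + (½)/(-2) = 11/9 + (½)*(-½) = 11*(⅑) - ¼ = 11/9 - ¼ = 35/36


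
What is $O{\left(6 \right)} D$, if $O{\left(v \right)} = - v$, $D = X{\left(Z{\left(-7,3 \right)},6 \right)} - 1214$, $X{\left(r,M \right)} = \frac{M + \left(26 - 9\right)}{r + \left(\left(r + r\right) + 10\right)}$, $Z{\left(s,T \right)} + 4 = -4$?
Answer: $\frac{51057}{7} \approx 7293.9$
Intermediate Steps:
$Z{\left(s,T \right)} = -8$ ($Z{\left(s,T \right)} = -4 - 4 = -8$)
$X{\left(r,M \right)} = \frac{17 + M}{10 + 3 r}$ ($X{\left(r,M \right)} = \frac{M + \left(26 - 9\right)}{r + \left(2 r + 10\right)} = \frac{M + 17}{r + \left(10 + 2 r\right)} = \frac{17 + M}{10 + 3 r}$)
$D = - \frac{17019}{14}$ ($D = \frac{17 + 6}{10 + 3 \left(-8\right)} - 1214 = \frac{1}{10 - 24} \cdot 23 - 1214 = \frac{1}{-14} \cdot 23 - 1214 = \left(- \frac{1}{14}\right) 23 - 1214 = - \frac{23}{14} - 1214 = - \frac{17019}{14} \approx -1215.6$)
$O{\left(6 \right)} D = \left(-1\right) 6 \left(- \frac{17019}{14}\right) = \left(-6\right) \left(- \frac{17019}{14}\right) = \frac{51057}{7}$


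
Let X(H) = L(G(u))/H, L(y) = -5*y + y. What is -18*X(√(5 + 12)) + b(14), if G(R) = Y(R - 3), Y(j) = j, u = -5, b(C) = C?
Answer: 14 - 576*√17/17 ≈ -125.70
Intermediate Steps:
G(R) = -3 + R (G(R) = R - 3 = -3 + R)
L(y) = -4*y
X(H) = 32/H (X(H) = (-4*(-3 - 5))/H = (-4*(-8))/H = 32/H)
-18*X(√(5 + 12)) + b(14) = -576/(√(5 + 12)) + 14 = -576/(√17) + 14 = -576*√17/17 + 14 = 14 - 576*√17/17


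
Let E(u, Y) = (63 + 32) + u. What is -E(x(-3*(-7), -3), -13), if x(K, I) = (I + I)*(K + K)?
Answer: 157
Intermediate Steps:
x(K, I) = 4*I*K (x(K, I) = (2*I)*(2*K) = 4*I*K)
E(u, Y) = 95 + u
-E(x(-3*(-7), -3), -13) = -(95 + 4*(-3)*(-3*(-7))) = -(95 + 4*(-3)*21) = -(95 - 252) = -1*(-157) = 157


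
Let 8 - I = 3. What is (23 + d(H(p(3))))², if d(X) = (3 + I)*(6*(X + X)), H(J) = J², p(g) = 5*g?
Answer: 467554129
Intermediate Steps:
I = 5 (I = 8 - 1*3 = 8 - 3 = 5)
d(X) = 96*X (d(X) = (3 + 5)*(6*(X + X)) = 8*(6*(2*X)) = 8*(12*X) = 96*X)
(23 + d(H(p(3))))² = (23 + 96*(5*3)²)² = (23 + 96*15²)² = (23 + 96*225)² = (23 + 21600)² = 21623² = 467554129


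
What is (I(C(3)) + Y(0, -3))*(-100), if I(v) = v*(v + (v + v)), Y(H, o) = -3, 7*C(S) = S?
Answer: 12000/49 ≈ 244.90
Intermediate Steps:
C(S) = S/7
I(v) = 3*v² (I(v) = v*(v + 2*v) = v*(3*v) = 3*v²)
(I(C(3)) + Y(0, -3))*(-100) = (3*((⅐)*3)² - 3)*(-100) = (3*(3/7)² - 3)*(-100) = (3*(9/49) - 3)*(-100) = (27/49 - 3)*(-100) = -120/49*(-100) = 12000/49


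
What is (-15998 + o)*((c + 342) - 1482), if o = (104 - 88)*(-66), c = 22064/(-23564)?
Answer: 114624299824/5891 ≈ 1.9458e+7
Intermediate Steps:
c = -5516/5891 (c = 22064*(-1/23564) = -5516/5891 ≈ -0.93634)
o = -1056 (o = 16*(-66) = -1056)
(-15998 + o)*((c + 342) - 1482) = (-15998 - 1056)*((-5516/5891 + 342) - 1482) = -17054*(2009206/5891 - 1482) = -17054*(-6721256/5891) = 114624299824/5891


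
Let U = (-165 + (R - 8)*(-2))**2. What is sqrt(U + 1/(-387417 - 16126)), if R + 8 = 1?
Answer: sqrt(2967885715269482)/403543 ≈ 135.00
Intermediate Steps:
R = -7 (R = -8 + 1 = -7)
U = 18225 (U = (-165 + (-7 - 8)*(-2))**2 = (-165 - 15*(-2))**2 = (-165 + 30)**2 = (-135)**2 = 18225)
sqrt(U + 1/(-387417 - 16126)) = sqrt(18225 + 1/(-387417 - 16126)) = sqrt(18225 + 1/(-403543)) = sqrt(18225 - 1/403543) = sqrt(7354571174/403543) = sqrt(2967885715269482)/403543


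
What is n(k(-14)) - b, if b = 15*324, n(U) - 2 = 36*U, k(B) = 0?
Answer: -4858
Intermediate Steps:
n(U) = 2 + 36*U
b = 4860
n(k(-14)) - b = (2 + 36*0) - 1*4860 = (2 + 0) - 4860 = 2 - 4860 = -4858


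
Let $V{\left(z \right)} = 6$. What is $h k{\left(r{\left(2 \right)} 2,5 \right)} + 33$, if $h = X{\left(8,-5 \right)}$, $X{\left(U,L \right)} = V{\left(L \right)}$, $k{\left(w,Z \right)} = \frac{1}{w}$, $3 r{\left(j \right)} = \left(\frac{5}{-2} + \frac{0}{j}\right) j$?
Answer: $\frac{156}{5} \approx 31.2$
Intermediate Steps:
$r{\left(j \right)} = - \frac{5 j}{6}$ ($r{\left(j \right)} = \frac{\left(\frac{5}{-2} + \frac{0}{j}\right) j}{3} = \frac{\left(5 \left(- \frac{1}{2}\right) + 0\right) j}{3} = \frac{\left(- \frac{5}{2} + 0\right) j}{3} = \frac{\left(- \frac{5}{2}\right) j}{3} = - \frac{5 j}{6}$)
$X{\left(U,L \right)} = 6$
$h = 6$
$h k{\left(r{\left(2 \right)} 2,5 \right)} + 33 = \frac{6}{\left(- \frac{5}{6}\right) 2 \cdot 2} + 33 = \frac{6}{\left(- \frac{5}{3}\right) 2} + 33 = \frac{6}{- \frac{10}{3}} + 33 = 6 \left(- \frac{3}{10}\right) + 33 = - \frac{9}{5} + 33 = \frac{156}{5}$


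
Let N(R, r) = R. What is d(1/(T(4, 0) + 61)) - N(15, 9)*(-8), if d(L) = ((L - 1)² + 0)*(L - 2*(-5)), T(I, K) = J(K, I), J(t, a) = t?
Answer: 29437320/226981 ≈ 129.69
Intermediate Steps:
T(I, K) = K
d(L) = (-1 + L)²*(10 + L) (d(L) = ((-1 + L)² + 0)*(L + 10) = (-1 + L)²*(10 + L))
d(1/(T(4, 0) + 61)) - N(15, 9)*(-8) = (-1 + 1/(0 + 61))²*(10 + 1/(0 + 61)) - 15*(-8) = (-1 + 1/61)²*(10 + 1/61) - 1*(-120) = (-1 + 1/61)²*(10 + 1/61) + 120 = (-60/61)²*(611/61) + 120 = (3600/3721)*(611/61) + 120 = 2199600/226981 + 120 = 29437320/226981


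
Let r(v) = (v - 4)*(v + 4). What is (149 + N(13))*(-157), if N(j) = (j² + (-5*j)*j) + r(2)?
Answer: 84623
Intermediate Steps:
r(v) = (-4 + v)*(4 + v)
N(j) = -12 - 4*j² (N(j) = (j² + (-5*j)*j) + (-16 + 2²) = (j² - 5*j²) + (-16 + 4) = -4*j² - 12 = -12 - 4*j²)
(149 + N(13))*(-157) = (149 + (-12 - 4*13²))*(-157) = (149 + (-12 - 4*169))*(-157) = (149 + (-12 - 676))*(-157) = (149 - 688)*(-157) = -539*(-157) = 84623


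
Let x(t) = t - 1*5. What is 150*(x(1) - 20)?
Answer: -3600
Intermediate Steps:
x(t) = -5 + t (x(t) = t - 5 = -5 + t)
150*(x(1) - 20) = 150*((-5 + 1) - 20) = 150*(-4 - 20) = 150*(-24) = -3600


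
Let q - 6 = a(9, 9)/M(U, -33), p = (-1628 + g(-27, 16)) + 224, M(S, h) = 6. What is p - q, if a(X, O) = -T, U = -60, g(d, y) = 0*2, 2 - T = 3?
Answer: -8461/6 ≈ -1410.2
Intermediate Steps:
T = -1 (T = 2 - 1*3 = 2 - 3 = -1)
g(d, y) = 0
a(X, O) = 1 (a(X, O) = -1*(-1) = 1)
p = -1404 (p = (-1628 + 0) + 224 = -1628 + 224 = -1404)
q = 37/6 (q = 6 + 1/6 = 6 + 1*(⅙) = 6 + ⅙ = 37/6 ≈ 6.1667)
p - q = -1404 - 1*37/6 = -1404 - 37/6 = -8461/6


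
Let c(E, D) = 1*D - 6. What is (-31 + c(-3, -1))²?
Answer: 1444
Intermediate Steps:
c(E, D) = -6 + D (c(E, D) = D - 6 = -6 + D)
(-31 + c(-3, -1))² = (-31 + (-6 - 1))² = (-31 - 7)² = (-38)² = 1444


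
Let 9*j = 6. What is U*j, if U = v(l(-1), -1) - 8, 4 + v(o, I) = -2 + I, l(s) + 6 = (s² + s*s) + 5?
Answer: -10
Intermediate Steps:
l(s) = -1 + 2*s² (l(s) = -6 + ((s² + s*s) + 5) = -6 + ((s² + s²) + 5) = -6 + (2*s² + 5) = -6 + (5 + 2*s²) = -1 + 2*s²)
v(o, I) = -6 + I (v(o, I) = -4 + (-2 + I) = -6 + I)
j = ⅔ (j = (⅑)*6 = ⅔ ≈ 0.66667)
U = -15 (U = (-6 - 1) - 8 = -7 - 8 = -15)
U*j = -15*⅔ = -10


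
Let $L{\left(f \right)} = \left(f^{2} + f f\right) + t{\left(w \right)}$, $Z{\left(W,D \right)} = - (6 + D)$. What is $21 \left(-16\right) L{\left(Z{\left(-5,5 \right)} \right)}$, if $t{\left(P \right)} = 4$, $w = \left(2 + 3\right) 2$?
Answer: $-82656$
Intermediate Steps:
$w = 10$ ($w = 5 \cdot 2 = 10$)
$Z{\left(W,D \right)} = -6 - D$
$L{\left(f \right)} = 4 + 2 f^{2}$ ($L{\left(f \right)} = \left(f^{2} + f f\right) + 4 = \left(f^{2} + f^{2}\right) + 4 = 2 f^{2} + 4 = 4 + 2 f^{2}$)
$21 \left(-16\right) L{\left(Z{\left(-5,5 \right)} \right)} = 21 \left(-16\right) \left(4 + 2 \left(-6 - 5\right)^{2}\right) = - 336 \left(4 + 2 \left(-6 - 5\right)^{2}\right) = - 336 \left(4 + 2 \left(-11\right)^{2}\right) = - 336 \left(4 + 2 \cdot 121\right) = - 336 \left(4 + 242\right) = \left(-336\right) 246 = -82656$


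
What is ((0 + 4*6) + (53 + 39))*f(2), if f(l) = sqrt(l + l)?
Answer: 232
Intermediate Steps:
f(l) = sqrt(2)*sqrt(l) (f(l) = sqrt(2*l) = sqrt(2)*sqrt(l))
((0 + 4*6) + (53 + 39))*f(2) = ((0 + 4*6) + (53 + 39))*(sqrt(2)*sqrt(2)) = ((0 + 24) + 92)*2 = (24 + 92)*2 = 116*2 = 232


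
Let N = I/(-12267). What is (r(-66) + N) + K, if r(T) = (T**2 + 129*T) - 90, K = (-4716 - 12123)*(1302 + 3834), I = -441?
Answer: -117884986727/1363 ≈ -8.6489e+7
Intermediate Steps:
K = -86485104 (K = -16839*5136 = -86485104)
r(T) = -90 + T**2 + 129*T
N = 49/1363 (N = -441/(-12267) = -441*(-1/12267) = 49/1363 ≈ 0.035950)
(r(-66) + N) + K = ((-90 + (-66)**2 + 129*(-66)) + 49/1363) - 86485104 = ((-90 + 4356 - 8514) + 49/1363) - 86485104 = (-4248 + 49/1363) - 86485104 = -5789975/1363 - 86485104 = -117884986727/1363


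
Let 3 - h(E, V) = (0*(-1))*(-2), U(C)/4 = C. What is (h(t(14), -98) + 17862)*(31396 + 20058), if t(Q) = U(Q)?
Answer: 919225710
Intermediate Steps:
U(C) = 4*C
t(Q) = 4*Q
h(E, V) = 3 (h(E, V) = 3 - 0*(-1)*(-2) = 3 - 0*(-2) = 3 - 1*0 = 3 + 0 = 3)
(h(t(14), -98) + 17862)*(31396 + 20058) = (3 + 17862)*(31396 + 20058) = 17865*51454 = 919225710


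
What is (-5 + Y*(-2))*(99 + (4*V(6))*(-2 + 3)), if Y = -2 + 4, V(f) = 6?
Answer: -1107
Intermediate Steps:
Y = 2
(-5 + Y*(-2))*(99 + (4*V(6))*(-2 + 3)) = (-5 + 2*(-2))*(99 + (4*6)*(-2 + 3)) = (-5 - 4)*(99 + 24*1) = -9*(99 + 24) = -9*123 = -1107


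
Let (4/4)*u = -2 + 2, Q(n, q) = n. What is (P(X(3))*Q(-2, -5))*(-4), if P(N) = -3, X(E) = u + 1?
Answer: -24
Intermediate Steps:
u = 0 (u = -2 + 2 = 0)
X(E) = 1 (X(E) = 0 + 1 = 1)
(P(X(3))*Q(-2, -5))*(-4) = -3*(-2)*(-4) = 6*(-4) = -24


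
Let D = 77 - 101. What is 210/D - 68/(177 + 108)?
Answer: -10247/1140 ≈ -8.9886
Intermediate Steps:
D = -24
210/D - 68/(177 + 108) = 210/(-24) - 68/(177 + 108) = 210*(-1/24) - 68/285 = -35/4 - 68*1/285 = -35/4 - 68/285 = -10247/1140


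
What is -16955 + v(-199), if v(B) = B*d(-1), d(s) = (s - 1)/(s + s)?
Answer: -17154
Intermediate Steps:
d(s) = (-1 + s)/(2*s) (d(s) = (-1 + s)/((2*s)) = (-1 + s)*(1/(2*s)) = (-1 + s)/(2*s))
v(B) = B (v(B) = B*((½)*(-1 - 1)/(-1)) = B*((½)*(-1)*(-2)) = B*1 = B)
-16955 + v(-199) = -16955 - 199 = -17154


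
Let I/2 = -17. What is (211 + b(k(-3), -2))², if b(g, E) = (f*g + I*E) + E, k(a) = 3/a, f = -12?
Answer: 83521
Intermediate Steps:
I = -34 (I = 2*(-17) = -34)
b(g, E) = -33*E - 12*g (b(g, E) = (-12*g - 34*E) + E = (-34*E - 12*g) + E = -33*E - 12*g)
(211 + b(k(-3), -2))² = (211 + (-33*(-2) - 36/(-3)))² = (211 + (66 - 36*(-1)/3))² = (211 + (66 - 12*(-1)))² = (211 + (66 + 12))² = (211 + 78)² = 289² = 83521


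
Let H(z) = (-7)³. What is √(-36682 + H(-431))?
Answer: 5*I*√1481 ≈ 192.42*I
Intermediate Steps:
H(z) = -343
√(-36682 + H(-431)) = √(-36682 - 343) = √(-37025) = 5*I*√1481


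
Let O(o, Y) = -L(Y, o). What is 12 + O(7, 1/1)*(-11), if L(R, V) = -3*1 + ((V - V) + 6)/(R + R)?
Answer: 12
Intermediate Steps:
L(R, V) = -3 + 3/R (L(R, V) = -3 + (0 + 6)/((2*R)) = -3 + 6*(1/(2*R)) = -3 + 3/R)
O(o, Y) = 3 - 3/Y (O(o, Y) = -(-3 + 3/Y) = 3 - 3/Y)
12 + O(7, 1/1)*(-11) = 12 + (3 - 3/(1/1))*(-11) = 12 + (3 - 3/1)*(-11) = 12 + (3 - 3*1)*(-11) = 12 + (3 - 3)*(-11) = 12 + 0*(-11) = 12 + 0 = 12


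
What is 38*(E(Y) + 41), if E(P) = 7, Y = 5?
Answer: 1824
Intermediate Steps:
38*(E(Y) + 41) = 38*(7 + 41) = 38*48 = 1824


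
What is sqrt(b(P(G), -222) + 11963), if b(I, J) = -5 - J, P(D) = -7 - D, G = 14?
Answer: 2*sqrt(3045) ≈ 110.36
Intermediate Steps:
sqrt(b(P(G), -222) + 11963) = sqrt((-5 - 1*(-222)) + 11963) = sqrt((-5 + 222) + 11963) = sqrt(217 + 11963) = sqrt(12180) = 2*sqrt(3045)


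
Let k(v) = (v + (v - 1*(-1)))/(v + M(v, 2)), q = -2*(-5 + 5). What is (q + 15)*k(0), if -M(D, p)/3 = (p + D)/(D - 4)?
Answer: 10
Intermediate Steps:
M(D, p) = -3*(D + p)/(-4 + D) (M(D, p) = -3*(p + D)/(D - 4) = -3*(D + p)/(-4 + D))
q = 0 (q = -2*0 = 0)
k(v) = (1 + 2*v)/(v + 3*(-2 - v)/(-4 + v)) (k(v) = (v + (v - 1*(-1)))/(v + 3*(-v - 1*2)/(-4 + v)) = (v + (v + 1))/(v + 3*(-v - 2)/(-4 + v)) = (v + (1 + v))/(v + 3*(-2 - v)/(-4 + v)) = (1 + 2*v)/(v + 3*(-2 - v)/(-4 + v)))
(q + 15)*k(0) = (0 + 15)*((1 + 2*0)*(-4 + 0)/(-6 - 3*0 + 0*(-4 + 0))) = 15*((1 + 0)*(-4)/(-6 + 0 + 0*(-4))) = 15*(1*(-4)/(-6 + 0 + 0)) = 15*(1*(-4)/(-6)) = 15*(-⅙*1*(-4)) = 15*(⅔) = 10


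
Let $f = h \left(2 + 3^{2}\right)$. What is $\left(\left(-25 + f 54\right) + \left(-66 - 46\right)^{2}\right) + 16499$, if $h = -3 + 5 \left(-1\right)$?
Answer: $24266$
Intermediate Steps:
$h = -8$ ($h = -3 - 5 = -8$)
$f = -88$ ($f = - 8 \left(2 + 3^{2}\right) = - 8 \left(2 + 9\right) = \left(-8\right) 11 = -88$)
$\left(\left(-25 + f 54\right) + \left(-66 - 46\right)^{2}\right) + 16499 = \left(\left(-25 - 4752\right) + \left(-66 - 46\right)^{2}\right) + 16499 = \left(\left(-25 - 4752\right) + \left(-112\right)^{2}\right) + 16499 = \left(-4777 + 12544\right) + 16499 = 7767 + 16499 = 24266$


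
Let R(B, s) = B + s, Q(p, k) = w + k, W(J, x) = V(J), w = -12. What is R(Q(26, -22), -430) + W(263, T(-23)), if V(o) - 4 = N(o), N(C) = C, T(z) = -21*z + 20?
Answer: -197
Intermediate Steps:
T(z) = 20 - 21*z
V(o) = 4 + o
W(J, x) = 4 + J
Q(p, k) = -12 + k
R(Q(26, -22), -430) + W(263, T(-23)) = ((-12 - 22) - 430) + (4 + 263) = (-34 - 430) + 267 = -464 + 267 = -197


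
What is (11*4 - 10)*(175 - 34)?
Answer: 4794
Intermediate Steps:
(11*4 - 10)*(175 - 34) = (44 - 10)*141 = 34*141 = 4794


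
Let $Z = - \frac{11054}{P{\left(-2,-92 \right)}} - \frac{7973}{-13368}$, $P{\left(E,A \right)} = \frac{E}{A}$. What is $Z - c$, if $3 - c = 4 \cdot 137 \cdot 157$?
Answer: $- \frac{5647316995}{13368} \approx -4.2245 \cdot 10^{5}$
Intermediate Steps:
$c = -86033$ ($c = 3 - 4 \cdot 137 \cdot 157 = 3 - 548 \cdot 157 = 3 - 86036 = -86033$)
$Z = - \frac{6797406139}{13368}$ ($Z = - \frac{11054}{\left(-2\right) \frac{1}{-92}} - \frac{7973}{-13368} = - \frac{11054}{\left(-2\right) \left(- \frac{1}{92}\right)} - - \frac{7973}{13368} = - 11054 \frac{1}{\frac{1}{46}} + \frac{7973}{13368} = \left(-11054\right) 46 + \frac{7973}{13368} = -508484 + \frac{7973}{13368} = - \frac{6797406139}{13368} \approx -5.0848 \cdot 10^{5}$)
$Z - c = - \frac{6797406139}{13368} - -86033 = - \frac{6797406139}{13368} + 86033 = - \frac{5647316995}{13368}$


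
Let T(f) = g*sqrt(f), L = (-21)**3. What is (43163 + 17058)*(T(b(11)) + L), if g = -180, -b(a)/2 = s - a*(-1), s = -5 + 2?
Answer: -557706681 - 43359120*I ≈ -5.5771e+8 - 4.3359e+7*I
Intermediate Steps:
L = -9261
s = -3
b(a) = 6 - 2*a (b(a) = -2*(-3 - a*(-1)) = -2*(-3 - (-1)*a) = -2*(-3 + a) = 6 - 2*a)
T(f) = -180*sqrt(f)
(43163 + 17058)*(T(b(11)) + L) = (43163 + 17058)*(-180*sqrt(6 - 2*11) - 9261) = 60221*(-180*sqrt(6 - 22) - 9261) = 60221*(-720*I - 9261) = 60221*(-9261 - 720*I) = -557706681 - 43359120*I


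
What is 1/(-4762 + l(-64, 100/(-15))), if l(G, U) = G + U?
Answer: -3/14498 ≈ -0.00020692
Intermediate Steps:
1/(-4762 + l(-64, 100/(-15))) = 1/(-4762 + (-64 + 100/(-15))) = 1/(-4762 + (-64 + 100*(-1/15))) = 1/(-4762 + (-64 - 20/3)) = 1/(-4762 - 212/3) = 1/(-14498/3) = -3/14498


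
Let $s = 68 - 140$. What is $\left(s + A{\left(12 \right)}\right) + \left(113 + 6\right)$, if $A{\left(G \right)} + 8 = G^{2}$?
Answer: $183$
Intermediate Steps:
$s = -72$
$A{\left(G \right)} = -8 + G^{2}$
$\left(s + A{\left(12 \right)}\right) + \left(113 + 6\right) = \left(-72 - \left(8 - 12^{2}\right)\right) + \left(113 + 6\right) = \left(-72 + \left(-8 + 144\right)\right) + 119 = \left(-72 + 136\right) + 119 = 64 + 119 = 183$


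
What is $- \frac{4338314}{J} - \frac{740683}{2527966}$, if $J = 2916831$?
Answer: $- \frac{13127557424897}{7373649595746} \approx -1.7803$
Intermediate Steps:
$- \frac{4338314}{J} - \frac{740683}{2527966} = - \frac{4338314}{2916831} - \frac{740683}{2527966} = - \frac{13127557424897}{7373649595746}$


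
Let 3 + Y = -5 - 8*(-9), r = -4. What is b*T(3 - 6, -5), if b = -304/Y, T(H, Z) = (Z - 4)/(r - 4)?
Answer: -171/32 ≈ -5.3438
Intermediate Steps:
Y = 64 (Y = -3 + (-5 - 8*(-9)) = -3 + (-5 + 72) = -3 + 67 = 64)
T(H, Z) = ½ - Z/8 (T(H, Z) = (Z - 4)/(-4 - 4) = (-4 + Z)/(-8) = (-4 + Z)*(-⅛) = ½ - Z/8)
b = -19/4 (b = -304/64 = -304*1/64 = -19/4 ≈ -4.7500)
b*T(3 - 6, -5) = -19*(½ - ⅛*(-5))/4 = -19*(½ + 5/8)/4 = -19/4*9/8 = -171/32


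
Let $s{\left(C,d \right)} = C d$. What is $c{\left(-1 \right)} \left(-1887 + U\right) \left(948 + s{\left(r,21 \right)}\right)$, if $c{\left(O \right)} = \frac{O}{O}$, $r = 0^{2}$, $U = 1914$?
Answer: $25596$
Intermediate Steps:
$r = 0$
$c{\left(O \right)} = 1$
$c{\left(-1 \right)} \left(-1887 + U\right) \left(948 + s{\left(r,21 \right)}\right) = 1 \left(-1887 + 1914\right) \left(948 + 0 \cdot 21\right) = 1 \cdot 27 \left(948 + 0\right) = 1 \cdot 27 \cdot 948 = 1 \cdot 25596 = 25596$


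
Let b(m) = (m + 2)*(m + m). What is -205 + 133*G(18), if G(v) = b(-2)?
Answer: -205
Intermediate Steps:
b(m) = 2*m*(2 + m) (b(m) = (2 + m)*(2*m) = 2*m*(2 + m))
G(v) = 0 (G(v) = 2*(-2)*(2 - 2) = 2*(-2)*0 = 0)
-205 + 133*G(18) = -205 + 133*0 = -205 + 0 = -205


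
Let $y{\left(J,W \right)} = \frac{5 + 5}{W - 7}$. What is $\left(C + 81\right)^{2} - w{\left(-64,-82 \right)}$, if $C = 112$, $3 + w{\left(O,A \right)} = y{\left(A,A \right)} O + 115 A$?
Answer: $\frac{4154058}{89} \approx 46675.0$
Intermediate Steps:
$y{\left(J,W \right)} = \frac{10}{-7 + W}$
$w{\left(O,A \right)} = -3 + 115 A + \frac{10 O}{-7 + A}$ ($w{\left(O,A \right)} = -3 + \left(\frac{10}{-7 + A} O + 115 A\right) = -3 + \left(\frac{10 O}{-7 + A} + 115 A\right) = -3 + \left(115 A + \frac{10 O}{-7 + A}\right) = -3 + 115 A + \frac{10 O}{-7 + A}$)
$\left(C + 81\right)^{2} - w{\left(-64,-82 \right)} = \left(112 + 81\right)^{2} - \frac{10 \left(-64\right) + \left(-7 - 82\right) \left(-3 + 115 \left(-82\right)\right)}{-7 - 82} = 193^{2} - \frac{-640 - 89 \left(-3 - 9430\right)}{-89} = 37249 - - \frac{-640 - -839537}{89} = 37249 - - \frac{-640 + 839537}{89} = 37249 - \left(- \frac{1}{89}\right) 838897 = 37249 - - \frac{838897}{89} = 37249 + \frac{838897}{89} = \frac{4154058}{89}$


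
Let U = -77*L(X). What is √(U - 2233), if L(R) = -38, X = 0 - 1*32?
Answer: 3*√77 ≈ 26.325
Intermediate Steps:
X = -32 (X = 0 - 32 = -32)
U = 2926 (U = -77*(-38) = 2926)
√(U - 2233) = √(2926 - 2233) = √693 = 3*√77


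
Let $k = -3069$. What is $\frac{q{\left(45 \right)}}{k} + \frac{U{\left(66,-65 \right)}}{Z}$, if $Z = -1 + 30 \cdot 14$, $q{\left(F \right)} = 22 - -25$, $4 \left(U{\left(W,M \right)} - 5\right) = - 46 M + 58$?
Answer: $\frac{2334230}{1285911} \approx 1.8152$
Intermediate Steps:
$U{\left(W,M \right)} = \frac{39}{2} - \frac{23 M}{2}$ ($U{\left(W,M \right)} = 5 + \frac{- 46 M + 58}{4} = 5 + \frac{58 - 46 M}{4} = 5 - \left(- \frac{29}{2} + \frac{23 M}{2}\right) = \frac{39}{2} - \frac{23 M}{2}$)
$q{\left(F \right)} = 47$ ($q{\left(F \right)} = 22 + 25 = 47$)
$Z = 419$ ($Z = -1 + 420 = 419$)
$\frac{q{\left(45 \right)}}{k} + \frac{U{\left(66,-65 \right)}}{Z} = \frac{47}{-3069} + \frac{\frac{39}{2} - - \frac{1495}{2}}{419} = 47 \left(- \frac{1}{3069}\right) + \left(\frac{39}{2} + \frac{1495}{2}\right) \frac{1}{419} = - \frac{47}{3069} + 767 \cdot \frac{1}{419} = - \frac{47}{3069} + \frac{767}{419} = \frac{2334230}{1285911}$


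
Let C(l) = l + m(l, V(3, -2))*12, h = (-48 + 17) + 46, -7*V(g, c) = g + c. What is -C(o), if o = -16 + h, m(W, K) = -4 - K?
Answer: 331/7 ≈ 47.286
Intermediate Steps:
V(g, c) = -c/7 - g/7 (V(g, c) = -(g + c)/7 = -(c + g)/7 = -c/7 - g/7)
h = 15 (h = -31 + 46 = 15)
o = -1 (o = -16 + 15 = -1)
C(l) = -324/7 + l (C(l) = l + (-4 - (-⅐*(-2) - ⅐*3))*12 = l + (-4 - (2/7 - 3/7))*12 = l + (-4 - 1*(-⅐))*12 = l + (-4 + ⅐)*12 = l - 27/7*12 = l - 324/7 = -324/7 + l)
-C(o) = -(-324/7 - 1) = -1*(-331/7) = 331/7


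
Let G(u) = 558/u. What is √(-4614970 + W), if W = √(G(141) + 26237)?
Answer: √(-10194468730 + 235*√2318651)/47 ≈ 2148.2*I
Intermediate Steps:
W = 5*√2318651/47 (W = √(558/141 + 26237) = √(558*(1/141) + 26237) = √(186/47 + 26237) = √(1233325/47) = 5*√2318651/47 ≈ 161.99)
√(-4614970 + W) = √(-4614970 + 5*√2318651/47)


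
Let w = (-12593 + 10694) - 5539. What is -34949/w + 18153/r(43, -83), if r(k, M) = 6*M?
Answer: -9801451/308677 ≈ -31.753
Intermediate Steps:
w = -7438 (w = -1899 - 5539 = -7438)
-34949/w + 18153/r(43, -83) = -34949/(-7438) + 18153/((6*(-83))) = -34949*(-1/7438) + 18153/(-498) = 34949/7438 + 18153*(-1/498) = 34949/7438 - 6051/166 = -9801451/308677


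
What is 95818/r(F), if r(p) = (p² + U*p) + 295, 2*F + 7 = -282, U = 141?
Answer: 383272/3203 ≈ 119.66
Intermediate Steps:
F = -289/2 (F = -7/2 + (½)*(-282) = -7/2 - 141 = -289/2 ≈ -144.50)
r(p) = 295 + p² + 141*p (r(p) = (p² + 141*p) + 295 = 295 + p² + 141*p)
95818/r(F) = 95818/(295 + (-289/2)² + 141*(-289/2)) = 95818/(295 + 83521/4 - 40749/2) = 95818/(3203/4) = 95818*(4/3203) = 383272/3203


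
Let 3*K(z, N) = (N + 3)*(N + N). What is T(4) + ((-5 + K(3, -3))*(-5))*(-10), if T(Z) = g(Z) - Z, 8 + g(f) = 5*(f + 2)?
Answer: -232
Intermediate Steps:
K(z, N) = 2*N*(3 + N)/3 (K(z, N) = ((N + 3)*(N + N))/3 = ((3 + N)*(2*N))/3 = (2*N*(3 + N))/3 = 2*N*(3 + N)/3)
g(f) = 2 + 5*f (g(f) = -8 + 5*(f + 2) = -8 + 5*(2 + f) = -8 + (10 + 5*f) = 2 + 5*f)
T(Z) = 2 + 4*Z (T(Z) = (2 + 5*Z) - Z = 2 + 4*Z)
T(4) + ((-5 + K(3, -3))*(-5))*(-10) = (2 + 4*4) + ((-5 + (⅔)*(-3)*(3 - 3))*(-5))*(-10) = (2 + 16) + ((-5 + (⅔)*(-3)*0)*(-5))*(-10) = 18 + ((-5 + 0)*(-5))*(-10) = 18 - 5*(-5)*(-10) = 18 + 25*(-10) = 18 - 250 = -232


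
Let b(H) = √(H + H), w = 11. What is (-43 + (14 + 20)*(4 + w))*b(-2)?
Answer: 934*I ≈ 934.0*I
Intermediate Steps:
b(H) = √2*√H (b(H) = √(2*H) = √2*√H)
(-43 + (14 + 20)*(4 + w))*b(-2) = (-43 + (14 + 20)*(4 + 11))*(√2*√(-2)) = (-43 + 34*15)*(√2*(I*√2)) = (-43 + 510)*(2*I) = 467*(2*I) = 934*I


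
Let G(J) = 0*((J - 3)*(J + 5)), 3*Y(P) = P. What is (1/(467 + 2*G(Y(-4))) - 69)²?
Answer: 1038257284/218089 ≈ 4760.7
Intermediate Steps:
Y(P) = P/3
G(J) = 0 (G(J) = 0*((-3 + J)*(5 + J)) = 0)
(1/(467 + 2*G(Y(-4))) - 69)² = (1/(467 + 2*0) - 69)² = (1/(467 + 0) - 69)² = (1/467 - 69)² = (-32222/467)² = 1038257284/218089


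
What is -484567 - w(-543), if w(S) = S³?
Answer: 159618440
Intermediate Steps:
-484567 - w(-543) = -484567 - 1*(-543)³ = -484567 - 1*(-160103007) = -484567 + 160103007 = 159618440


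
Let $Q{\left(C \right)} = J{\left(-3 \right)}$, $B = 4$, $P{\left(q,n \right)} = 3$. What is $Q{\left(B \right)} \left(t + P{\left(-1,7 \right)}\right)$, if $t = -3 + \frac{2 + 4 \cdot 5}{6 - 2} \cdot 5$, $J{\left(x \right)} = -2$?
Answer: $-55$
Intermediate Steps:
$Q{\left(C \right)} = -2$
$t = \frac{49}{2}$ ($t = -3 + \frac{2 + 20}{4} \cdot 5 = -3 + 22 \cdot \frac{1}{4} \cdot 5 = -3 + \frac{11}{2} \cdot 5 = -3 + \frac{55}{2} = \frac{49}{2} \approx 24.5$)
$Q{\left(B \right)} \left(t + P{\left(-1,7 \right)}\right) = - 2 \left(\frac{49}{2} + 3\right) = \left(-2\right) \frac{55}{2} = -55$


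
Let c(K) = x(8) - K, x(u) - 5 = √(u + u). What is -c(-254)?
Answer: -263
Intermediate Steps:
x(u) = 5 + √2*√u (x(u) = 5 + √(u + u) = 5 + √(2*u) = 5 + √2*√u)
c(K) = 9 - K (c(K) = (5 + √2*√8) - K = (5 + √2*(2*√2)) - K = (5 + 4) - K = 9 - K)
-c(-254) = -(9 - 1*(-254)) = -(9 + 254) = -1*263 = -263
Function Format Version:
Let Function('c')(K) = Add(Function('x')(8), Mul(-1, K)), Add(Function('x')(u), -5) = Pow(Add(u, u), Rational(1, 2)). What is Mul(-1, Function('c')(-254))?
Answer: -263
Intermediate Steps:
Function('x')(u) = Add(5, Mul(Pow(2, Rational(1, 2)), Pow(u, Rational(1, 2)))) (Function('x')(u) = Add(5, Pow(Add(u, u), Rational(1, 2))) = Add(5, Pow(Mul(2, u), Rational(1, 2))) = Add(5, Mul(Pow(2, Rational(1, 2)), Pow(u, Rational(1, 2)))))
Function('c')(K) = Add(9, Mul(-1, K)) (Function('c')(K) = Add(Add(5, Mul(Pow(2, Rational(1, 2)), Pow(8, Rational(1, 2)))), Mul(-1, K)) = Add(Add(5, Mul(Pow(2, Rational(1, 2)), Mul(2, Pow(2, Rational(1, 2))))), Mul(-1, K)) = Add(Add(5, 4), Mul(-1, K)) = Add(9, Mul(-1, K)))
Mul(-1, Function('c')(-254)) = Mul(-1, Add(9, Mul(-1, -254))) = Mul(-1, Add(9, 254)) = Mul(-1, 263) = -263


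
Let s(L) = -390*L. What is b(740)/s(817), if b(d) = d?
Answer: -74/31863 ≈ -0.0023224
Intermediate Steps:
b(740)/s(817) = 740/((-390*817)) = 740/(-318630) = 740*(-1/318630) = -74/31863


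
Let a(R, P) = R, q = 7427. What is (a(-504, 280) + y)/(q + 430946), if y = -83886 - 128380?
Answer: -212770/438373 ≈ -0.48536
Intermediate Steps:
y = -212266
(a(-504, 280) + y)/(q + 430946) = (-504 - 212266)/(7427 + 430946) = -212770/438373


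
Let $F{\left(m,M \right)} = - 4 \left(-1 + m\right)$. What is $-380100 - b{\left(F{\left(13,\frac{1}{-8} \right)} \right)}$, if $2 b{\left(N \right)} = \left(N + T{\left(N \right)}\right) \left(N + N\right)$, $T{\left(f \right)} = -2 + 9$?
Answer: $-382068$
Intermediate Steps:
$F{\left(m,M \right)} = 4 - 4 m$
$T{\left(f \right)} = 7$
$b{\left(N \right)} = N \left(7 + N\right)$ ($b{\left(N \right)} = \frac{\left(N + 7\right) \left(N + N\right)}{2} = \frac{\left(7 + N\right) 2 N}{2} = \frac{2 N \left(7 + N\right)}{2} = N \left(7 + N\right)$)
$-380100 - b{\left(F{\left(13,\frac{1}{-8} \right)} \right)} = -380100 - \left(4 - 52\right) \left(7 + \left(4 - 52\right)\right) = -380100 - - 48 \left(7 - 48\right) = -380100 - \left(-48\right) \left(-41\right) = -380100 - 1968 = -382068$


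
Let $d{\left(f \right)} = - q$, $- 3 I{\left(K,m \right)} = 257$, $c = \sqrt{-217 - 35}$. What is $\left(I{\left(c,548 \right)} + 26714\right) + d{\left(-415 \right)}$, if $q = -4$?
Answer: $\frac{79897}{3} \approx 26632.0$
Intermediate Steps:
$c = 6 i \sqrt{7}$ ($c = \sqrt{-252} = 6 i \sqrt{7} \approx 15.875 i$)
$I{\left(K,m \right)} = - \frac{257}{3}$ ($I{\left(K,m \right)} = \left(- \frac{1}{3}\right) 257 = - \frac{257}{3}$)
$d{\left(f \right)} = 4$ ($d{\left(f \right)} = \left(-1\right) \left(-4\right) = 4$)
$\left(I{\left(c,548 \right)} + 26714\right) + d{\left(-415 \right)} = \left(- \frac{257}{3} + 26714\right) + 4 = \frac{79885}{3} + 4 = \frac{79897}{3}$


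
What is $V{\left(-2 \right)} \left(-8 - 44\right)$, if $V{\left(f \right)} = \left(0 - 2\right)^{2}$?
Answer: $-208$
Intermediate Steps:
$V{\left(f \right)} = 4$ ($V{\left(f \right)} = \left(-2\right)^{2} = 4$)
$V{\left(-2 \right)} \left(-8 - 44\right) = 4 \left(-8 - 44\right) = 4 \left(-52\right) = -208$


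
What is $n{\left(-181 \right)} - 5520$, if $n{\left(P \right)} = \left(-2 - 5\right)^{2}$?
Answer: $-5471$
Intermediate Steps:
$n{\left(P \right)} = 49$ ($n{\left(P \right)} = \left(-7\right)^{2} = 49$)
$n{\left(-181 \right)} - 5520 = 49 - 5520 = -5471$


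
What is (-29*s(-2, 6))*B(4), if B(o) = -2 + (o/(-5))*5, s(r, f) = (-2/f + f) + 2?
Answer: 1334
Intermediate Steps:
s(r, f) = 2 + f - 2/f (s(r, f) = (f - 2/f) + 2 = 2 + f - 2/f)
B(o) = -2 - o (B(o) = -2 + (o*(-1/5))*5 = -2 - o/5*5 = -2 - o)
(-29*s(-2, 6))*B(4) = (-29*(2 + 6 - 2/6))*(-2 - 1*4) = (-29*(2 + 6 - 2*1/6))*(-2 - 4) = -29*(2 + 6 - 1/3)*(-6) = -29*23/3*(-6) = -667/3*(-6) = 1334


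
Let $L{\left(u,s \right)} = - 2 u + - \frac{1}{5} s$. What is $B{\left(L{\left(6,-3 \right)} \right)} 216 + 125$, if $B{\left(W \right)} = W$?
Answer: $- \frac{11687}{5} \approx -2337.4$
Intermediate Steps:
$L{\left(u,s \right)} = - 2 u - \frac{s}{5}$ ($L{\left(u,s \right)} = - 2 u + \left(-1\right) \frac{1}{5} s = - 2 u - \frac{s}{5}$)
$B{\left(L{\left(6,-3 \right)} \right)} 216 + 125 = \left(\left(-2\right) 6 - - \frac{3}{5}\right) 216 + 125 = \left(-12 + \frac{3}{5}\right) 216 + 125 = \left(- \frac{57}{5}\right) 216 + 125 = - \frac{12312}{5} + 125 = - \frac{11687}{5}$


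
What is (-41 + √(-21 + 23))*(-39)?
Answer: 1599 - 39*√2 ≈ 1543.8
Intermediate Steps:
(-41 + √(-21 + 23))*(-39) = (-41 + √2)*(-39) = 1599 - 39*√2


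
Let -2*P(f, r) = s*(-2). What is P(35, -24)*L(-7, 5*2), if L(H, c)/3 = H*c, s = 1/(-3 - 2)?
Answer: 42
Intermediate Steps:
s = -1/5 (s = 1/(-5) = -1/5 ≈ -0.20000)
L(H, c) = 3*H*c (L(H, c) = 3*(H*c) = 3*H*c)
P(f, r) = -1/5 (P(f, r) = -(-1)*(-2)/10 = -1/2*2/5 = -1/5)
P(35, -24)*L(-7, 5*2) = -3*(-7)*5*2/5 = -3*(-7)*10/5 = -1/5*(-210) = 42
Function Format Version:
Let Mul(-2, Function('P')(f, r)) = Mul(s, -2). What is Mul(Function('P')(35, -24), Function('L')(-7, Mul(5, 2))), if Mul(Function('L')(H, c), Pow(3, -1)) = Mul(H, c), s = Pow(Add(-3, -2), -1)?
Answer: 42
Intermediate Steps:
s = Rational(-1, 5) (s = Pow(-5, -1) = Rational(-1, 5) ≈ -0.20000)
Function('L')(H, c) = Mul(3, H, c) (Function('L')(H, c) = Mul(3, Mul(H, c)) = Mul(3, H, c))
Function('P')(f, r) = Rational(-1, 5) (Function('P')(f, r) = Mul(Rational(-1, 2), Mul(Rational(-1, 5), -2)) = Mul(Rational(-1, 2), Rational(2, 5)) = Rational(-1, 5))
Mul(Function('P')(35, -24), Function('L')(-7, Mul(5, 2))) = Mul(Rational(-1, 5), Mul(3, -7, Mul(5, 2))) = Mul(Rational(-1, 5), Mul(3, -7, 10)) = Mul(Rational(-1, 5), -210) = 42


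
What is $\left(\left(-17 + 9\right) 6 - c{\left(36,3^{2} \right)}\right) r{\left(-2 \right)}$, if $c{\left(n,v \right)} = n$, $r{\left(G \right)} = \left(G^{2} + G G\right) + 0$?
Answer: $-672$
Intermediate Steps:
$r{\left(G \right)} = 2 G^{2}$ ($r{\left(G \right)} = \left(G^{2} + G^{2}\right) + 0 = 2 G^{2} + 0 = 2 G^{2}$)
$\left(\left(-17 + 9\right) 6 - c{\left(36,3^{2} \right)}\right) r{\left(-2 \right)} = \left(\left(-17 + 9\right) 6 - 36\right) 2 \left(-2\right)^{2} = \left(\left(-8\right) 6 - 36\right) 2 \cdot 4 = \left(-48 - 36\right) 8 = \left(-84\right) 8 = -672$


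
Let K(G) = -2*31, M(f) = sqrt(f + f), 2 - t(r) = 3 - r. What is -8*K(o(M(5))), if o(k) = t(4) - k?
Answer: 496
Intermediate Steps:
t(r) = -1 + r (t(r) = 2 - (3 - r) = 2 + (-3 + r) = -1 + r)
M(f) = sqrt(2)*sqrt(f) (M(f) = sqrt(2*f) = sqrt(2)*sqrt(f))
o(k) = 3 - k (o(k) = (-1 + 4) - k = 3 - k)
K(G) = -62
-8*K(o(M(5))) = -8*(-62) = 496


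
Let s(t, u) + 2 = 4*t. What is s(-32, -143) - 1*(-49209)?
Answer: 49079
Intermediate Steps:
s(t, u) = -2 + 4*t
s(-32, -143) - 1*(-49209) = (-2 + 4*(-32)) - 1*(-49209) = (-2 - 128) + 49209 = -130 + 49209 = 49079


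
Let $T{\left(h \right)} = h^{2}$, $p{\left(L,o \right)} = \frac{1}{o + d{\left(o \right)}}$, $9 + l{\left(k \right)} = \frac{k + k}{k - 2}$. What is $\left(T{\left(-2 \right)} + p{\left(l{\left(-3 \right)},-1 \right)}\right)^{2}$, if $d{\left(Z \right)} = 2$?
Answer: $25$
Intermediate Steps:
$l{\left(k \right)} = -9 + \frac{2 k}{-2 + k}$ ($l{\left(k \right)} = -9 + \frac{k + k}{k - 2} = -9 + \frac{2 k}{-2 + k}$)
$p{\left(L,o \right)} = \frac{1}{2 + o}$ ($p{\left(L,o \right)} = \frac{1}{o + 2} = \frac{1}{2 + o}$)
$\left(T{\left(-2 \right)} + p{\left(l{\left(-3 \right)},-1 \right)}\right)^{2} = \left(\left(-2\right)^{2} + \frac{1}{2 - 1}\right)^{2} = \left(4 + 1^{-1}\right)^{2} = \left(4 + 1\right)^{2} = 5^{2} = 25$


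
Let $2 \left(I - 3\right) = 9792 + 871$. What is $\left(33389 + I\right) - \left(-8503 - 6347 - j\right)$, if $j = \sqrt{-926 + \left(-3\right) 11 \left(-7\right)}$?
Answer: $\frac{107147}{2} + i \sqrt{695} \approx 53574.0 + 26.363 i$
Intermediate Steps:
$I = \frac{10669}{2}$ ($I = 3 + \frac{9792 + 871}{2} = 3 + \frac{1}{2} \cdot 10663 = 3 + \frac{10663}{2} = \frac{10669}{2} \approx 5334.5$)
$j = i \sqrt{695}$ ($j = \sqrt{-926 - -231} = \sqrt{-926 + 231} = \sqrt{-695} = i \sqrt{695} \approx 26.363 i$)
$\left(33389 + I\right) - \left(-8503 - 6347 - j\right) = \left(33389 + \frac{10669}{2}\right) - \left(-8503 - 6347 - i \sqrt{695}\right) = \frac{77447}{2} + \left(i \sqrt{695} - \left(-8503 - 6347\right)\right) = \frac{77447}{2} + \left(i \sqrt{695} - -14850\right) = \frac{77447}{2} + \left(i \sqrt{695} + 14850\right) = \frac{77447}{2} + \left(14850 + i \sqrt{695}\right) = \frac{107147}{2} + i \sqrt{695}$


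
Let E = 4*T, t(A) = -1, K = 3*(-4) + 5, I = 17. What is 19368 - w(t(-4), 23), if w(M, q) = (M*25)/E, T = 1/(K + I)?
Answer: 38861/2 ≈ 19431.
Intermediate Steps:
K = -7 (K = -12 + 5 = -7)
T = 1/10 (T = 1/(-7 + 17) = 1/10 ≈ 0.10000)
E = 2/5 (E = 4*(1/10) = 2/5 ≈ 0.40000)
w(M, q) = 125*M/2 (w(M, q) = (M*25)/(2/5) = (25*M)*(5/2) = 125*M/2)
19368 - w(t(-4), 23) = 19368 - 125*(-1)/2 = 19368 - 1*(-125/2) = 19368 + 125/2 = 38861/2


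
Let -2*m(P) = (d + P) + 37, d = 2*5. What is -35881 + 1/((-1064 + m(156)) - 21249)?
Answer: -1608509351/44829 ≈ -35881.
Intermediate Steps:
d = 10
m(P) = -47/2 - P/2 (m(P) = -((10 + P) + 37)/2 = -(47 + P)/2 = -47/2 - P/2)
-35881 + 1/((-1064 + m(156)) - 21249) = -35881 + 1/((-1064 + (-47/2 - ½*156)) - 21249) = -35881 + 1/((-1064 + (-47/2 - 78)) - 21249) = -35881 + 1/((-1064 - 203/2) - 21249) = -35881 + 1/(-2331/2 - 21249) = -35881 + 1/(-44829/2) = -35881 - 2/44829 = -1608509351/44829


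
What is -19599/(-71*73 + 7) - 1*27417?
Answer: -141890793/5176 ≈ -27413.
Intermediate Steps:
-19599/(-71*73 + 7) - 1*27417 = -19599/(-5183 + 7) - 27417 = -19599/(-5176) - 27417 = -19599*(-1/5176) - 27417 = 19599/5176 - 27417 = -141890793/5176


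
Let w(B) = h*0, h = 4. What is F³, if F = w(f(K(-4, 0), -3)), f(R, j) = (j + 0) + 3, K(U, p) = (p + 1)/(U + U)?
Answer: 0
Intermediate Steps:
K(U, p) = (1 + p)/(2*U) (K(U, p) = (1 + p)/((2*U)) = (1 + p)*(1/(2*U)) = (1 + p)/(2*U))
f(R, j) = 3 + j (f(R, j) = j + 3 = 3 + j)
w(B) = 0 (w(B) = 4*0 = 0)
F = 0
F³ = 0³ = 0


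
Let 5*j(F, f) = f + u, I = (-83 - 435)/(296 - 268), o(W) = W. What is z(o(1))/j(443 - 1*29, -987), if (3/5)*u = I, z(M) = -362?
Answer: 10860/6107 ≈ 1.7783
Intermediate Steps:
I = -37/2 (I = -518/28 = -518*1/28 = -37/2 ≈ -18.500)
u = -185/6 (u = (5/3)*(-37/2) = -185/6 ≈ -30.833)
j(F, f) = -37/6 + f/5 (j(F, f) = (f - 185/6)/5 = (-185/6 + f)/5 = -37/6 + f/5)
z(o(1))/j(443 - 1*29, -987) = -362/(-37/6 + (⅕)*(-987)) = -362/(-37/6 - 987/5) = -362/(-6107/30) = -362*(-30/6107) = 10860/6107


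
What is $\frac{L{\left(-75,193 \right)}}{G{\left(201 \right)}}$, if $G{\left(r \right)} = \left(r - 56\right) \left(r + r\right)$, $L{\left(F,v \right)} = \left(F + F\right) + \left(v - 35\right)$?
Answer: $\frac{4}{29145} \approx 0.00013724$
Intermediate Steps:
$L{\left(F,v \right)} = -35 + v + 2 F$ ($L{\left(F,v \right)} = 2 F + \left(-35 + v\right) = -35 + v + 2 F$)
$G{\left(r \right)} = 2 r \left(-56 + r\right)$ ($G{\left(r \right)} = \left(-56 + r\right) 2 r = 2 r \left(-56 + r\right)$)
$\frac{L{\left(-75,193 \right)}}{G{\left(201 \right)}} = \frac{-35 + 193 + 2 \left(-75\right)}{2 \cdot 201 \left(-56 + 201\right)} = \frac{-35 + 193 - 150}{2 \cdot 201 \cdot 145} = \frac{8}{58290} = 8 \cdot \frac{1}{58290} = \frac{4}{29145}$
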